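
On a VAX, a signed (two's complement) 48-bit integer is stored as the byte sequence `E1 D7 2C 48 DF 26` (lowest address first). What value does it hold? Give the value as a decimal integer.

42740430460897

In little-endian order the low byte comes first in memory.
Reassemble most-significant byte first: 26 DF 48 2C D7 E1 → 0x26DF482CD7E1.
0x26DF482CD7E1 = 42740430460897.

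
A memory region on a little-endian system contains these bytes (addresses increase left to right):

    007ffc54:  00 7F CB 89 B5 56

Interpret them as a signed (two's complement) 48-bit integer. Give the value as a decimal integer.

95337700884224

Little-endian: lowest address holds the least-significant byte.
Reassemble most-significant byte first: 56 B5 89 CB 7F 00 → 0x56B589CB7F00.
0x56B589CB7F00 = 95337700884224.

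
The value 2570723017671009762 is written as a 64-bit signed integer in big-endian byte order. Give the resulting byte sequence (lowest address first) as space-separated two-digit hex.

23 AD 0A F6 DC 33 65 E2

2570723017671009762 in hexadecimal, padded to 64 bits, is 0x23AD0AF6DC3365E2.
Split into bytes (most-significant first): 23 AD 0A F6 DC 33 65 E2.
In big-endian order the high byte comes first in memory.
So the memory order matches the most-significant-first order: 23 AD 0A F6 DC 33 65 E2.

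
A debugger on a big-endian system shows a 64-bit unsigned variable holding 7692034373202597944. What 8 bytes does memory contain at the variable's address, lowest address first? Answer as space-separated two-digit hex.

6A BF 98 82 1E D5 D8 38

7692034373202597944 in hexadecimal, padded to 64 bits, is 0x6ABF98821ED5D838.
Split into bytes (most-significant first): 6A BF 98 82 1E D5 D8 38.
Big-endian stores the most-significant byte at the lowest address.
So the memory order matches the most-significant-first order: 6A BF 98 82 1E D5 D8 38.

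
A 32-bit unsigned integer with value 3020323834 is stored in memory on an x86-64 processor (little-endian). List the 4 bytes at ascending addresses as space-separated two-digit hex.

3020323834 in hexadecimal, padded to 32 bits, is 0xB4067BFA.
Split into bytes (most-significant first): B4 06 7B FA.
In little-endian order the low byte comes first in memory.
So at ascending addresses the bytes are FA 7B 06 B4.

FA 7B 06 B4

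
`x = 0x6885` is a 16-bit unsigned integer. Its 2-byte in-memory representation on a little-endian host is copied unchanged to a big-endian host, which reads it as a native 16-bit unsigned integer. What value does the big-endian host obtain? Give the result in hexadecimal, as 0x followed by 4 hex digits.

Stored little-endian, the bytes at ascending addresses are 85 68.
Read back as big-endian, the last byte is least significant, giving 0x8568.

0x8568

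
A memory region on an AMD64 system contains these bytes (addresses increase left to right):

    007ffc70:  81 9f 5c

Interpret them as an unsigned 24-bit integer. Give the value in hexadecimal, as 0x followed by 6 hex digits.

Little-endian stores the least-significant byte at the lowest address.
Reassemble most-significant byte first: 5C 9F 81 → 0x5C9F81.

0x5C9F81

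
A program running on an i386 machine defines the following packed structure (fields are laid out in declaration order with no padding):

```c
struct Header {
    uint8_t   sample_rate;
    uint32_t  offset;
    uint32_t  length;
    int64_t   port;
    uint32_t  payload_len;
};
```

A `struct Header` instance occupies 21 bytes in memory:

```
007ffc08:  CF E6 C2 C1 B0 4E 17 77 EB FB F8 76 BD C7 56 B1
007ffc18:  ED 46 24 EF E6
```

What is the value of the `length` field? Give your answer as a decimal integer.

`length` follows `sample_rate` (1 B), `offset` (4 B), so it starts at offset 1 + 4 = 5 and occupies 4 bytes.
Bytes at offsets 5..8: 4E 17 77 EB.
In little-endian order the low byte comes first in memory.
Reassemble most-significant byte first: EB 77 17 4E → 0xEB77174E.
0xEB77174E = 3950450510.

3950450510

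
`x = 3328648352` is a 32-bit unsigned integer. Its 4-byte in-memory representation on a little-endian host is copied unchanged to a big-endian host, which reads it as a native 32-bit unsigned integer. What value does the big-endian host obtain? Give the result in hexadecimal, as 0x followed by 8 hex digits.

0xA02467C6

3328648352 in 32-bit hexadecimal is 0xC66724A0.
Stored little-endian, the bytes at ascending addresses are A0 24 67 C6.
Read back as big-endian, the last byte is least significant, giving 0xA02467C6.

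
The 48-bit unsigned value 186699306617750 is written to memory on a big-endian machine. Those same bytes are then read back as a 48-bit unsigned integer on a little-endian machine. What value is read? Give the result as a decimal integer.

186699306617750 in 48-bit hexadecimal is 0xA9CD51D9CB96.
Stored big-endian, the bytes at ascending addresses are A9 CD 51 D9 CB 96.
Read back as little-endian, the first byte is least significant, giving 0x96CBD951CDA9.
0x96CBD951CDA9 = 165802268544425.

165802268544425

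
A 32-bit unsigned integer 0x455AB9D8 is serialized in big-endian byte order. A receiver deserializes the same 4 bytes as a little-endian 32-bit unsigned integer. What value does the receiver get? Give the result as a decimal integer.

3636025925

Stored big-endian, the bytes at ascending addresses are 45 5A B9 D8.
Read back as little-endian, the first byte is least significant, giving 0xD8B95A45.
0xD8B95A45 = 3636025925.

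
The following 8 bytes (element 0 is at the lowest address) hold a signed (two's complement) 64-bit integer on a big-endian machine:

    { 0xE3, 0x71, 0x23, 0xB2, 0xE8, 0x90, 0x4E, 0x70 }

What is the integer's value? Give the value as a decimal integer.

-2057824303418683792

In big-endian order the high byte comes first in memory.
The bytes are already most-significant first: 0xE37123B2E8904E70.
Top bit is set, so as a signed 64-bit value this is 0xE37123B2E8904E70 − 2^64 = -2057824303418683792.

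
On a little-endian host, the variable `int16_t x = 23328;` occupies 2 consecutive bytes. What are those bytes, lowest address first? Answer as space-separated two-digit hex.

20 5B

23328 in hexadecimal, padded to 16 bits, is 0x5B20.
Split into bytes (most-significant first): 5B 20.
Little-endian: lowest address holds the least-significant byte.
So at ascending addresses the bytes are 20 5B.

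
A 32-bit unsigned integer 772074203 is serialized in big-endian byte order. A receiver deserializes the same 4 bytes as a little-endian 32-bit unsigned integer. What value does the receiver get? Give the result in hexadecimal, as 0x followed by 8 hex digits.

772074203 in 32-bit hexadecimal is 0x2E04EADB.
Stored big-endian, the bytes at ascending addresses are 2E 04 EA DB.
Read back as little-endian, the first byte is least significant, giving 0xDBEA042E.

0xDBEA042E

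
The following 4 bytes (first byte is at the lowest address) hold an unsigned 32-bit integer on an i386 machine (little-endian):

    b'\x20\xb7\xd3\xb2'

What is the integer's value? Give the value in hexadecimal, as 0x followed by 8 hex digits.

0xB2D3B720

Little-endian: lowest address holds the least-significant byte.
Reassemble most-significant byte first: B2 D3 B7 20 → 0xB2D3B720.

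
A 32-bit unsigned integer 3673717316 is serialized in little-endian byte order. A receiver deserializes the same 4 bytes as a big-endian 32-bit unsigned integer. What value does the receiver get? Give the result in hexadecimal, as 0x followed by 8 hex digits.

0x447AF8DA

3673717316 in 32-bit hexadecimal is 0xDAF87A44.
Stored little-endian, the bytes at ascending addresses are 44 7A F8 DA.
Read back as big-endian, the last byte is least significant, giving 0x447AF8DA.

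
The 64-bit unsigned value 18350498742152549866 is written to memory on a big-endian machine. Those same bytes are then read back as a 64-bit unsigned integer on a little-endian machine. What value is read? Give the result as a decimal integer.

18350498742152549866 in 64-bit hexadecimal is 0xFEAA1161814155EA.
Stored big-endian, the bytes at ascending addresses are FE AA 11 61 81 41 55 EA.
Read back as little-endian, the first byte is least significant, giving 0xEA5541816111AAFE.
0xEA5541816111AAFE = 16885474401830677246.

16885474401830677246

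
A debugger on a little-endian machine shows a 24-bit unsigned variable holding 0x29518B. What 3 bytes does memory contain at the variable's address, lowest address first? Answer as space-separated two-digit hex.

Split into bytes (most-significant first): 29 51 8B.
In little-endian order the low byte comes first in memory.
So at ascending addresses the bytes are 8B 51 29.

8B 51 29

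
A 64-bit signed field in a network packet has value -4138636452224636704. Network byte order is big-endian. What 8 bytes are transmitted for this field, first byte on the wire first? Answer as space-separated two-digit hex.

Two's complement of -4138636452224636704 in 64 bits: 4138636452224636704 = 0x396F63ED05551720; invert → 0xC6909C12FAAAE8DF; add 1 → 0xC6909C12FAAAE8E0.
Split into bytes (most-significant first): C6 90 9C 12 FA AA E8 E0.
In big-endian order the high byte comes first in memory.
So the memory order matches the most-significant-first order: C6 90 9C 12 FA AA E8 E0.

C6 90 9C 12 FA AA E8 E0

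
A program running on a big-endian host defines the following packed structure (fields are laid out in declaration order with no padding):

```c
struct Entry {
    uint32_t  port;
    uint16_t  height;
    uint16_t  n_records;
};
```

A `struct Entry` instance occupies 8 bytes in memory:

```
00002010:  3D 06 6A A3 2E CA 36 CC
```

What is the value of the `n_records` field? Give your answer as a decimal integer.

14028

`n_records` follows `port` (4 B), `height` (2 B), so it starts at offset 4 + 2 = 6 and occupies 2 bytes.
Bytes at offsets 6..7: 36 CC.
In big-endian order the high byte comes first in memory.
The bytes are already most-significant first: 0x36CC.
0x36CC = 14028.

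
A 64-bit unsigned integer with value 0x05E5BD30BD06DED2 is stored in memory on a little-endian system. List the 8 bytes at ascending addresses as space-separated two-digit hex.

D2 DE 06 BD 30 BD E5 05

Split into bytes (most-significant first): 05 E5 BD 30 BD 06 DE D2.
Little-endian stores the least-significant byte at the lowest address.
So at ascending addresses the bytes are D2 DE 06 BD 30 BD E5 05.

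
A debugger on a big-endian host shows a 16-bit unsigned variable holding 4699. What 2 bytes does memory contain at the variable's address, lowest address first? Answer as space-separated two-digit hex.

12 5B

4699 in hexadecimal, padded to 16 bits, is 0x125B.
Split into bytes (most-significant first): 12 5B.
Big-endian stores the most-significant byte at the lowest address.
So the memory order matches the most-significant-first order: 12 5B.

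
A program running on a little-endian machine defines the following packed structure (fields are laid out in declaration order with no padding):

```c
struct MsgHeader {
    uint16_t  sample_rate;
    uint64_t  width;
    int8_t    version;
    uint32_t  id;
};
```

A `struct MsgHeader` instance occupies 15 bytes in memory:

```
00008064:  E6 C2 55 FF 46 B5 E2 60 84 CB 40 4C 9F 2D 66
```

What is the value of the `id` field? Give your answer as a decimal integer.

`id` follows `sample_rate` (2 B), `width` (8 B), `version` (1 B), so it starts at offset 2 + 8 + 1 = 11 and occupies 4 bytes.
Bytes at offsets 11..14: 4C 9F 2D 66.
In little-endian order the low byte comes first in memory.
Reassemble most-significant byte first: 66 2D 9F 4C → 0x662D9F4C.
0x662D9F4C = 1714265932.

1714265932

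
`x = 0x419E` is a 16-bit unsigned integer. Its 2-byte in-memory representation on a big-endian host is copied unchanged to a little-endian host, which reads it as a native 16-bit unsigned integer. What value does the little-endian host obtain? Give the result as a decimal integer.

40513

Stored big-endian, the bytes at ascending addresses are 41 9E.
Read back as little-endian, the first byte is least significant, giving 0x9E41.
0x9E41 = 40513.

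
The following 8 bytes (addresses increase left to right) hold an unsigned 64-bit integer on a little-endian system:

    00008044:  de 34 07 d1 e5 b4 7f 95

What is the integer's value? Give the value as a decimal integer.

10772527732840936670

In little-endian order the low byte comes first in memory.
Reassemble most-significant byte first: 95 7F B4 E5 D1 07 34 DE → 0x957FB4E5D10734DE.
0x957FB4E5D10734DE = 10772527732840936670.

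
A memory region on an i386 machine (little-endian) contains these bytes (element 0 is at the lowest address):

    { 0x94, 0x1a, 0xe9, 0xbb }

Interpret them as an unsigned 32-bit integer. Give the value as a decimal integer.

Little-endian: lowest address holds the least-significant byte.
Reassemble most-significant byte first: BB E9 1A 94 → 0xBBE91A94.
0xBBE91A94 = 3152616084.

3152616084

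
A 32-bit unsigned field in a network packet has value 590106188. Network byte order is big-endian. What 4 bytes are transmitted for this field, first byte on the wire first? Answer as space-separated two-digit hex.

23 2C 4E 4C

590106188 in hexadecimal, padded to 32 bits, is 0x232C4E4C.
Split into bytes (most-significant first): 23 2C 4E 4C.
Big-endian stores the most-significant byte at the lowest address.
So the memory order matches the most-significant-first order: 23 2C 4E 4C.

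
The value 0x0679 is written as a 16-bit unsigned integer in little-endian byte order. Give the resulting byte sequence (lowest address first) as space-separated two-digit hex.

79 06

Split into bytes (most-significant first): 06 79.
Little-endian: lowest address holds the least-significant byte.
So at ascending addresses the bytes are 79 06.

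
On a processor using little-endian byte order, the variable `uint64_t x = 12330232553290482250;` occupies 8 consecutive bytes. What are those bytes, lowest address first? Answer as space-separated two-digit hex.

4A 42 D6 C8 2D C9 1D AB

12330232553290482250 in hexadecimal, padded to 64 bits, is 0xAB1DC92DC8D6424A.
Split into bytes (most-significant first): AB 1D C9 2D C8 D6 42 4A.
Little-endian stores the least-significant byte at the lowest address.
So at ascending addresses the bytes are 4A 42 D6 C8 2D C9 1D AB.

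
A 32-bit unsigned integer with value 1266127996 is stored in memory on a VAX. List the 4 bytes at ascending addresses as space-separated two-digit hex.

1266127996 in hexadecimal, padded to 32 bits, is 0x4B77947C.
Split into bytes (most-significant first): 4B 77 94 7C.
Little-endian: lowest address holds the least-significant byte.
So at ascending addresses the bytes are 7C 94 77 4B.

7C 94 77 4B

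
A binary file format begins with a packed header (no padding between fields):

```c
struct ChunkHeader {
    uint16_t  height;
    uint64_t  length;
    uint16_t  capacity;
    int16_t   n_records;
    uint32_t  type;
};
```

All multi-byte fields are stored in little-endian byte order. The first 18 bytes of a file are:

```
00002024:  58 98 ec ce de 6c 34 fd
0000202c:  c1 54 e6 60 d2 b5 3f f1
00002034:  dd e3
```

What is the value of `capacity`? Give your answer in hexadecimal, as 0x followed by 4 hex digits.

`capacity` follows `height` (2 B), `length` (8 B), so it starts at offset 2 + 8 = 10 and occupies 2 bytes.
Bytes at offsets 10..11: E6 60.
Little-endian: lowest address holds the least-significant byte.
Reassemble most-significant byte first: 60 E6 → 0x60E6.

0x60E6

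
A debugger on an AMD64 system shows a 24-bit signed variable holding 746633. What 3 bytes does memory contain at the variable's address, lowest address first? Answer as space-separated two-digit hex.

89 64 0B

746633 in hexadecimal, padded to 24 bits, is 0x0B6489.
Split into bytes (most-significant first): 0B 64 89.
Little-endian: lowest address holds the least-significant byte.
So at ascending addresses the bytes are 89 64 0B.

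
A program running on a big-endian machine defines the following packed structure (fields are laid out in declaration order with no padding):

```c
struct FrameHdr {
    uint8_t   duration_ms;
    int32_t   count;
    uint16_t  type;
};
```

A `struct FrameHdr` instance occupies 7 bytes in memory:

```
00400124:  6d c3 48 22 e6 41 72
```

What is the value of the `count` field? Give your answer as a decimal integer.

-1018682650

`count` follows `duration_ms` (1 byte), so it starts at byte offset 1 and occupies 4 bytes.
Bytes at offsets 1..4: C3 48 22 E6.
Big-endian: lowest address holds the most-significant byte.
The bytes are already most-significant first: 0xC34822E6.
Top bit is set, so as a signed 32-bit value this is 0xC34822E6 − 2^32 = -1018682650.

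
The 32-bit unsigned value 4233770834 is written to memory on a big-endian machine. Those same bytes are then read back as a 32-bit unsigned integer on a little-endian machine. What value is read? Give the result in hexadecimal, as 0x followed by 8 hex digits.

4233770834 in 32-bit hexadecimal is 0xFC5A3752.
Stored big-endian, the bytes at ascending addresses are FC 5A 37 52.
Read back as little-endian, the first byte is least significant, giving 0x52375AFC.

0x52375AFC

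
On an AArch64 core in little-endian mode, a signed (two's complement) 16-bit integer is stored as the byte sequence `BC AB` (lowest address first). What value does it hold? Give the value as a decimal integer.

-21572

Little-endian stores the least-significant byte at the lowest address.
Reassemble most-significant byte first: AB BC → 0xABBC.
Top bit is set, so as a signed 16-bit value this is 0xABBC − 2^16 = -21572.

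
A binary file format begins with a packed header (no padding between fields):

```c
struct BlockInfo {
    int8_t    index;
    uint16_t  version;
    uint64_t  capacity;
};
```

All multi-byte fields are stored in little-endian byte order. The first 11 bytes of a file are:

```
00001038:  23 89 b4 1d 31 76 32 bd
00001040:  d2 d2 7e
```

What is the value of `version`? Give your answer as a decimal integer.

46217

`version` follows `index` (1 byte), so it starts at byte offset 1 and occupies 2 bytes.
Bytes at offsets 1..2: 89 B4.
Little-endian stores the least-significant byte at the lowest address.
Reassemble most-significant byte first: B4 89 → 0xB489.
0xB489 = 46217.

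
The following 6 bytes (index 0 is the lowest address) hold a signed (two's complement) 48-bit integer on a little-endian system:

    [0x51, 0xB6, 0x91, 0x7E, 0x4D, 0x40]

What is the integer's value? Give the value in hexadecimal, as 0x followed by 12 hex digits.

Little-endian stores the least-significant byte at the lowest address.
Reassemble most-significant byte first: 40 4D 7E 91 B6 51 → 0x404D7E91B651.

0x404D7E91B651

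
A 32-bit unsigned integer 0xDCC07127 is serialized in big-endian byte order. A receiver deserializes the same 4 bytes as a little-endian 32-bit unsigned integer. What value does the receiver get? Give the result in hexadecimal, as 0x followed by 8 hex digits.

Stored big-endian, the bytes at ascending addresses are DC C0 71 27.
Read back as little-endian, the first byte is least significant, giving 0x2771C0DC.

0x2771C0DC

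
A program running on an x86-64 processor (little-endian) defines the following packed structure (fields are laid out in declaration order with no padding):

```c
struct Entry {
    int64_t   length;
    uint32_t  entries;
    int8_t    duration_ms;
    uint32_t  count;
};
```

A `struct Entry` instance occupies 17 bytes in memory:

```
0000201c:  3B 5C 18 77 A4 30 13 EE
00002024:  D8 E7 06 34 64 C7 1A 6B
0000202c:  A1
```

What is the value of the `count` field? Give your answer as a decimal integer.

`count` follows `length` (8 B), `entries` (4 B), `duration_ms` (1 B), so it starts at offset 8 + 4 + 1 = 13 and occupies 4 bytes.
Bytes at offsets 13..16: C7 1A 6B A1.
Little-endian: lowest address holds the least-significant byte.
Reassemble most-significant byte first: A1 6B 1A C7 → 0xA16B1AC7.
0xA16B1AC7 = 2708150983.

2708150983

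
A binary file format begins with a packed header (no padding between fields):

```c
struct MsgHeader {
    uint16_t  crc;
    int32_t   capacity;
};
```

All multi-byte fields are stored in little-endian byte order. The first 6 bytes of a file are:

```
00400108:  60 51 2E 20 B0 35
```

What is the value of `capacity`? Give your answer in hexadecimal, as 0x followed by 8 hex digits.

0x35B0202E

`capacity` follows `crc` (2 bytes), so it starts at byte offset 2 and occupies 4 bytes.
Bytes at offsets 2..5: 2E 20 B0 35.
In little-endian order the low byte comes first in memory.
Reassemble most-significant byte first: 35 B0 20 2E → 0x35B0202E.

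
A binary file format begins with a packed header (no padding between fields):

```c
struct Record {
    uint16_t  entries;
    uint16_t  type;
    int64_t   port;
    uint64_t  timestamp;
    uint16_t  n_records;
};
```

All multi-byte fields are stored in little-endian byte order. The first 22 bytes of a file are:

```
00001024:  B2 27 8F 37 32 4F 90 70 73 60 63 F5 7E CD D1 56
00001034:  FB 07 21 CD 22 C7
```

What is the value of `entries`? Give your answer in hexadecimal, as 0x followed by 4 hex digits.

0x27B2

`entries` is the first field, at byte offset 0, occupying 2 bytes.
Bytes at offsets 0..1: B2 27.
Little-endian stores the least-significant byte at the lowest address.
Reassemble most-significant byte first: 27 B2 → 0x27B2.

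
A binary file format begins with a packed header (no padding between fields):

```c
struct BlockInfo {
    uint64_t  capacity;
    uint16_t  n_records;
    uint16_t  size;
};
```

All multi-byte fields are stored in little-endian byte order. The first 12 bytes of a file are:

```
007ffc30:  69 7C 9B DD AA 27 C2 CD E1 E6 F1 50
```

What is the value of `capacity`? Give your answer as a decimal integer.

14826456538072972393

`capacity` is the first field, at byte offset 0, occupying 8 bytes.
Bytes at offsets 0..7: 69 7C 9B DD AA 27 C2 CD.
In little-endian order the low byte comes first in memory.
Reassemble most-significant byte first: CD C2 27 AA DD 9B 7C 69 → 0xCDC227AADD9B7C69.
0xCDC227AADD9B7C69 = 14826456538072972393.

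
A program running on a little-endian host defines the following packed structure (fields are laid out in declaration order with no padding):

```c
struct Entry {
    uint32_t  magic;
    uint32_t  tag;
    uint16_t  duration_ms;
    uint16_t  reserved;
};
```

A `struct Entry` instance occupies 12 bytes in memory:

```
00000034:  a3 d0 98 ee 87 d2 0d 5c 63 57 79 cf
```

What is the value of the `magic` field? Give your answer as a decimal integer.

`magic` is the first field, at byte offset 0, occupying 4 bytes.
Bytes at offsets 0..3: A3 D0 98 EE.
Little-endian: lowest address holds the least-significant byte.
Reassemble most-significant byte first: EE 98 D0 A3 → 0xEE98D0A3.
0xEE98D0A3 = 4002992291.

4002992291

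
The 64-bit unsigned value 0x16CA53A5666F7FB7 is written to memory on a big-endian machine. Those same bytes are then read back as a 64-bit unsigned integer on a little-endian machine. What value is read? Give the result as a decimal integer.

13222409517634144790

Stored big-endian, the bytes at ascending addresses are 16 CA 53 A5 66 6F 7F B7.
Read back as little-endian, the first byte is least significant, giving 0xB77F6F66A553CA16.
0xB77F6F66A553CA16 = 13222409517634144790.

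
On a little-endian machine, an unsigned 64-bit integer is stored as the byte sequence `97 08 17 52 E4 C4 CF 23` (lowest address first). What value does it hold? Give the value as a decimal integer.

Little-endian: lowest address holds the least-significant byte.
Reassemble most-significant byte first: 23 CF C4 E4 52 17 08 97 → 0x23CFC4E452170897.
0x23CFC4E452170897 = 2580497596415412375.

2580497596415412375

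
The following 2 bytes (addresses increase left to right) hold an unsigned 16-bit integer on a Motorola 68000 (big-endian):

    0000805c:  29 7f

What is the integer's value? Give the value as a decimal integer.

10623

Big-endian stores the most-significant byte at the lowest address.
The bytes are already most-significant first: 0x297F.
0x297F = 10623.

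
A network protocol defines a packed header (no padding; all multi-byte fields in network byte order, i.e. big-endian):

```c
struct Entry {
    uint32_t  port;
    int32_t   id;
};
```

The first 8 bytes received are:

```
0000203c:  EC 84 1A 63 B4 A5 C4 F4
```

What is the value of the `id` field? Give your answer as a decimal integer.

`id` follows `port` (4 bytes), so it starts at byte offset 4 and occupies 4 bytes.
Bytes at offsets 4..7: B4 A5 C4 F4.
In big-endian order the high byte comes first in memory.
The bytes are already most-significant first: 0xB4A5C4F4.
Top bit is set, so as a signed 32-bit value this is 0xB4A5C4F4 − 2^32 = -1264204556.

-1264204556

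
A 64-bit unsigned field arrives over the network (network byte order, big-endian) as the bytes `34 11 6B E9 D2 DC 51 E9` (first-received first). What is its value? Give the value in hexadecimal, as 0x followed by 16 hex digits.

0x34116BE9D2DC51E9

In big-endian order the high byte comes first in memory.
The bytes are already most-significant first: 0x34116BE9D2DC51E9.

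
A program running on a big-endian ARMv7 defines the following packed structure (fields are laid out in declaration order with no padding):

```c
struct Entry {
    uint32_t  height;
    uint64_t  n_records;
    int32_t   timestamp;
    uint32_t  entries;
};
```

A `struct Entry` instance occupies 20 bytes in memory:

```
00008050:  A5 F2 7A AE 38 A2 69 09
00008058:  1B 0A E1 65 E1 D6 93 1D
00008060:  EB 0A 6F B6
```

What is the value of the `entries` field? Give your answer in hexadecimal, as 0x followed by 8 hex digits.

`entries` follows `height` (4 B), `n_records` (8 B), `timestamp` (4 B), so it starts at offset 4 + 8 + 4 = 16 and occupies 4 bytes.
Bytes at offsets 16..19: EB 0A 6F B6.
In big-endian order the high byte comes first in memory.
The bytes are already most-significant first: 0xEB0A6FB6.

0xEB0A6FB6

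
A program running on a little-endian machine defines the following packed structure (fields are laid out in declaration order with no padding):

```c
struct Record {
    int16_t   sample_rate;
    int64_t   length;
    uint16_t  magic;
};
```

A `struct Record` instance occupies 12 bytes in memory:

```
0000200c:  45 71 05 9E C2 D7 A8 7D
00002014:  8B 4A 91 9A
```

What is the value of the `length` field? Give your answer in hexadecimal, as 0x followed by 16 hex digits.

`length` follows `sample_rate` (2 bytes), so it starts at byte offset 2 and occupies 8 bytes.
Bytes at offsets 2..9: 05 9E C2 D7 A8 7D 8B 4A.
Little-endian: lowest address holds the least-significant byte.
Reassemble most-significant byte first: 4A 8B 7D A8 D7 C2 9E 05 → 0x4A8B7DA8D7C29E05.

0x4A8B7DA8D7C29E05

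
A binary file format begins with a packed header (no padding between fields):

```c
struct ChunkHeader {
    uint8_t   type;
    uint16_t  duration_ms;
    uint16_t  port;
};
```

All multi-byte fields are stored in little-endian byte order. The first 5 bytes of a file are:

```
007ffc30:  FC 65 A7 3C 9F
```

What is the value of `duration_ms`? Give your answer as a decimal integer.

`duration_ms` follows `type` (1 byte), so it starts at byte offset 1 and occupies 2 bytes.
Bytes at offsets 1..2: 65 A7.
Little-endian: lowest address holds the least-significant byte.
Reassemble most-significant byte first: A7 65 → 0xA765.
0xA765 = 42853.

42853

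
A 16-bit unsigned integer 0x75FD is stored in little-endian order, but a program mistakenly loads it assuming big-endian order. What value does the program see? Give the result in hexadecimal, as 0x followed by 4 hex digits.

Stored little-endian, the bytes at ascending addresses are FD 75.
Read back as big-endian, the last byte is least significant, giving 0xFD75.

0xFD75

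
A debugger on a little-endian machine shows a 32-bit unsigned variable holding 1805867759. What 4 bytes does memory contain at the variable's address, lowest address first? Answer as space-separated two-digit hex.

EF 5A A3 6B

1805867759 in hexadecimal, padded to 32 bits, is 0x6BA35AEF.
Split into bytes (most-significant first): 6B A3 5A EF.
In little-endian order the low byte comes first in memory.
So at ascending addresses the bytes are EF 5A A3 6B.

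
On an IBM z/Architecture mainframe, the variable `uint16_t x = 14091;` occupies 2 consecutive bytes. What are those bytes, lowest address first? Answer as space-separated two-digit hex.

14091 in hexadecimal, padded to 16 bits, is 0x370B.
Split into bytes (most-significant first): 37 0B.
Big-endian stores the most-significant byte at the lowest address.
So the memory order matches the most-significant-first order: 37 0B.

37 0B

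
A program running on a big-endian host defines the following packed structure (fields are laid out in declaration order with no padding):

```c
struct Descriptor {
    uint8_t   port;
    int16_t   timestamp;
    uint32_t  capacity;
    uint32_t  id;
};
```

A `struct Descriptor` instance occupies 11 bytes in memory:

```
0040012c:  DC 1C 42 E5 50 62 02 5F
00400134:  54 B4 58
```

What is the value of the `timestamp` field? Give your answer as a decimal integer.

`timestamp` follows `port` (1 byte), so it starts at byte offset 1 and occupies 2 bytes.
Bytes at offsets 1..2: 1C 42.
Big-endian: lowest address holds the most-significant byte.
The bytes are already most-significant first: 0x1C42.
0x1C42 = 7234.

7234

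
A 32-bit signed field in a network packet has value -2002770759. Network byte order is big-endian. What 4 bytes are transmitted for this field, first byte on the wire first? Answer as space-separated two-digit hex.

88 A0 24 B9

Two's complement of -2002770759 in 32 bits: 2002770759 = 0x775FDB47; invert → 0x88A024B8; add 1 → 0x88A024B9.
Split into bytes (most-significant first): 88 A0 24 B9.
Big-endian stores the most-significant byte at the lowest address.
So the memory order matches the most-significant-first order: 88 A0 24 B9.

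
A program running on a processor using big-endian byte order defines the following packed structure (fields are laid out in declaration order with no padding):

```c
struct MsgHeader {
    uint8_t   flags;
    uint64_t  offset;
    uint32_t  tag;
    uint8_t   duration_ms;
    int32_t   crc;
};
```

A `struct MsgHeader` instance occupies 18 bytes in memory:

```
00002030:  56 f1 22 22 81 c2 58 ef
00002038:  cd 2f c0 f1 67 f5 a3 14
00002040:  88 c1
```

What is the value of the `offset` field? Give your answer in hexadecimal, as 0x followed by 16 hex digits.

0xF1222281C258EFCD

`offset` follows `flags` (1 byte), so it starts at byte offset 1 and occupies 8 bytes.
Bytes at offsets 1..8: F1 22 22 81 C2 58 EF CD.
Big-endian stores the most-significant byte at the lowest address.
The bytes are already most-significant first: 0xF1222281C258EFCD.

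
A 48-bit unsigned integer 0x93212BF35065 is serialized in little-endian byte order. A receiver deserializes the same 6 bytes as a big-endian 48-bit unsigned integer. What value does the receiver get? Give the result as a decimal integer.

111398351479187

Stored little-endian, the bytes at ascending addresses are 65 50 F3 2B 21 93.
Read back as big-endian, the last byte is least significant, giving 0x6550F32B2193.
0x6550F32B2193 = 111398351479187.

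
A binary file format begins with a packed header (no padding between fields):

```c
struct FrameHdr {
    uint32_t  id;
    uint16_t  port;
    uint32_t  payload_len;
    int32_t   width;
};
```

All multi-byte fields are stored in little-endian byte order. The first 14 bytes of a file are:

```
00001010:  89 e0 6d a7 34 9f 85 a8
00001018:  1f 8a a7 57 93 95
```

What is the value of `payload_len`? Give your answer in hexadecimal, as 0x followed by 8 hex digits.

0x8A1FA885

`payload_len` follows `id` (4 B), `port` (2 B), so it starts at offset 4 + 2 = 6 and occupies 4 bytes.
Bytes at offsets 6..9: 85 A8 1F 8A.
In little-endian order the low byte comes first in memory.
Reassemble most-significant byte first: 8A 1F A8 85 → 0x8A1FA885.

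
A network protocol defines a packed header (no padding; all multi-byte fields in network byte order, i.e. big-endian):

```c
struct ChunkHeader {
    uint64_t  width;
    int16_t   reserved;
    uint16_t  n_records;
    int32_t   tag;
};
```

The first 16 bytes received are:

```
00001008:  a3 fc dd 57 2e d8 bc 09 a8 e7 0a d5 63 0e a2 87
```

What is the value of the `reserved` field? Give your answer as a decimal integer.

-22297

`reserved` follows `width` (8 bytes), so it starts at byte offset 8 and occupies 2 bytes.
Bytes at offsets 8..9: A8 E7.
Big-endian: lowest address holds the most-significant byte.
The bytes are already most-significant first: 0xA8E7.
Top bit is set, so as a signed 16-bit value this is 0xA8E7 − 2^16 = -22297.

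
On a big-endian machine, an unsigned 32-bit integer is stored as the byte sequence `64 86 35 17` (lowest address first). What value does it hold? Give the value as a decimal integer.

Big-endian stores the most-significant byte at the lowest address.
The bytes are already most-significant first: 0x64863517.
0x64863517 = 1686517015.

1686517015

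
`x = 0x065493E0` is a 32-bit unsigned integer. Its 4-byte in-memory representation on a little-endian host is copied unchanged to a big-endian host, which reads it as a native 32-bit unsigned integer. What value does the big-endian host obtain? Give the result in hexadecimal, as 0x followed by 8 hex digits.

0xE0935406

Stored little-endian, the bytes at ascending addresses are E0 93 54 06.
Read back as big-endian, the last byte is least significant, giving 0xE0935406.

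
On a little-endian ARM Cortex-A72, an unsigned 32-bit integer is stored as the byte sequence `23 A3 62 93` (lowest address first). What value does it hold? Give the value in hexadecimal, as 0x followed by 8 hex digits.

Little-endian: lowest address holds the least-significant byte.
Reassemble most-significant byte first: 93 62 A3 23 → 0x9362A323.

0x9362A323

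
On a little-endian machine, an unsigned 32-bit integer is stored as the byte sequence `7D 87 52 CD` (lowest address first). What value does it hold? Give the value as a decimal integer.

Little-endian stores the least-significant byte at the lowest address.
Reassemble most-significant byte first: CD 52 87 7D → 0xCD52877D.
0xCD52877D = 3444737917.

3444737917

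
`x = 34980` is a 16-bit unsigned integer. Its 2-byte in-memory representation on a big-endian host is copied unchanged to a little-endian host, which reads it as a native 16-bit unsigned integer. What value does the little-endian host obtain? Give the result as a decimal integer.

42120

34980 in 16-bit hexadecimal is 0x88A4.
Stored big-endian, the bytes at ascending addresses are 88 A4.
Read back as little-endian, the first byte is least significant, giving 0xA488.
0xA488 = 42120.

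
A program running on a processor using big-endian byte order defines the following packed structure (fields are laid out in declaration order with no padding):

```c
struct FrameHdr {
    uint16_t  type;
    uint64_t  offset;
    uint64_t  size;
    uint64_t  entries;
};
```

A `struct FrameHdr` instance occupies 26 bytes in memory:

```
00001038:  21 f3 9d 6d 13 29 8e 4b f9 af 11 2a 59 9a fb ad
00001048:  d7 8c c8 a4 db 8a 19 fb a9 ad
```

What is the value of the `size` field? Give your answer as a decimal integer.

1236899569848932236

`size` follows `type` (2 B), `offset` (8 B), so it starts at offset 2 + 8 = 10 and occupies 8 bytes.
Bytes at offsets 10..17: 11 2A 59 9A FB AD D7 8C.
In big-endian order the high byte comes first in memory.
The bytes are already most-significant first: 0x112A599AFBADD78C.
0x112A599AFBADD78C = 1236899569848932236.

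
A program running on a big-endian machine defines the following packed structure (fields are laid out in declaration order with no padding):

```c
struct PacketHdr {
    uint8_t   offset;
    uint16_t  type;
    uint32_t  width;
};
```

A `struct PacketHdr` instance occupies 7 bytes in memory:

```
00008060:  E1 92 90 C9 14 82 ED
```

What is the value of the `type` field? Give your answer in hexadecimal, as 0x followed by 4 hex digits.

0x9290

`type` follows `offset` (1 byte), so it starts at byte offset 1 and occupies 2 bytes.
Bytes at offsets 1..2: 92 90.
In big-endian order the high byte comes first in memory.
The bytes are already most-significant first: 0x9290.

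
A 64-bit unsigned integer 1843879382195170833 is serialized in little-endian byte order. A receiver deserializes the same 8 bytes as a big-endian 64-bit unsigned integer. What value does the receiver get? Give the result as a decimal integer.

1292084906905998873

1843879382195170833 in 64-bit hexadecimal is 0x1996C6876068EE11.
Stored little-endian, the bytes at ascending addresses are 11 EE 68 60 87 C6 96 19.
Read back as big-endian, the last byte is least significant, giving 0x11EE686087C69619.
0x11EE686087C69619 = 1292084906905998873.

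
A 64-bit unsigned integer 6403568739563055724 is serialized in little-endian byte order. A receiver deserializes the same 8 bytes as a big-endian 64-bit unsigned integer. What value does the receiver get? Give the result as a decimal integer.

6403568739563055724 in 64-bit hexadecimal is 0x58DE0BD75073AA6C.
Stored little-endian, the bytes at ascending addresses are 6C AA 73 50 D7 0B DE 58.
Read back as big-endian, the last byte is least significant, giving 0x6CAA7350D70BDE58.
0x6CAA7350D70BDE58 = 7830197693179485784.

7830197693179485784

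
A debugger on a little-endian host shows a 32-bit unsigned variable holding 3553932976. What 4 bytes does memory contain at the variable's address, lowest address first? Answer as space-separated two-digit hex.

B0 B6 D4 D3

3553932976 in hexadecimal, padded to 32 bits, is 0xD3D4B6B0.
Split into bytes (most-significant first): D3 D4 B6 B0.
Little-endian: lowest address holds the least-significant byte.
So at ascending addresses the bytes are B0 B6 D4 D3.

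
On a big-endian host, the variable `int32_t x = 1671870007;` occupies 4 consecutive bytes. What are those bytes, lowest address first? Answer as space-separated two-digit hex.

1671870007 in hexadecimal, padded to 32 bits, is 0x63A6B637.
Split into bytes (most-significant first): 63 A6 B6 37.
In big-endian order the high byte comes first in memory.
So the memory order matches the most-significant-first order: 63 A6 B6 37.

63 A6 B6 37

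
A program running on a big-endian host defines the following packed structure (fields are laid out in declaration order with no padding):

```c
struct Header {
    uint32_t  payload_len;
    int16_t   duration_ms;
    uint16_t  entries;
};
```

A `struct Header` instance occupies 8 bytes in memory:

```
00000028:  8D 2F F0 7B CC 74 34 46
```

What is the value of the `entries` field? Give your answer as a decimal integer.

`entries` follows `payload_len` (4 B), `duration_ms` (2 B), so it starts at offset 4 + 2 = 6 and occupies 2 bytes.
Bytes at offsets 6..7: 34 46.
Big-endian: lowest address holds the most-significant byte.
The bytes are already most-significant first: 0x3446.
0x3446 = 13382.

13382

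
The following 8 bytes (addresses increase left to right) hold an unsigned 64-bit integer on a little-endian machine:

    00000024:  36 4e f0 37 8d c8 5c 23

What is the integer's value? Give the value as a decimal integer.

2548131998039297590

Little-endian stores the least-significant byte at the lowest address.
Reassemble most-significant byte first: 23 5C C8 8D 37 F0 4E 36 → 0x235CC88D37F04E36.
0x235CC88D37F04E36 = 2548131998039297590.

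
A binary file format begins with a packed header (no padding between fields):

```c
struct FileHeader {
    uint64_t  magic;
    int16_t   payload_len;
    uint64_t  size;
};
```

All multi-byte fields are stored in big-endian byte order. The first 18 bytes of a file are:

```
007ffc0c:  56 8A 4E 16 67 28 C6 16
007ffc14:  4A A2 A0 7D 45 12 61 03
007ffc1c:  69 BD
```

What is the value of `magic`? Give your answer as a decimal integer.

`magic` is the first field, at byte offset 0, occupying 8 bytes.
Bytes at offsets 0..7: 56 8A 4E 16 67 28 C6 16.
In big-endian order the high byte comes first in memory.
The bytes are already most-significant first: 0x568A4E166728C616.
0x568A4E166728C616 = 6235882492174845462.

6235882492174845462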